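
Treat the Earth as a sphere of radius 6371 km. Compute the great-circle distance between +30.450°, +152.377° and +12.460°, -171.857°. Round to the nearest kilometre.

4180 km

Δλ = -171.857 − 152.377 = -324.234°; wrapped into (−180°, 180°]: 35.766°.
Δφ = 12.460 − 30.450 = -17.990°.
a = sin²(Δφ/2) + cos φ₁ · cos φ₂ · sin²(Δλ/2) = 0.103819.
c = 2·atan2(√a, √(1−a)) = 0.65612 rad → d = 6371·c ≈ 4180.17 km.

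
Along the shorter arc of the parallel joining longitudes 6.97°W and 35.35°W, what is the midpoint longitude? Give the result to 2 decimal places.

Signed shortest Δλ from -6.97° to -35.35° is -28.38°.
Midpoint longitude = -6.97° + (-28.38°)/2 = -6.97° − 14.19° = -21.16°.

21.16°W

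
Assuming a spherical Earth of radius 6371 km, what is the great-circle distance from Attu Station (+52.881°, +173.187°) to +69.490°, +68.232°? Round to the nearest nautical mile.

2773 nmi

Δλ = 68.232 − 173.187 = -104.955°.
Δφ = 69.490 − 52.881 = 16.609°.
a = sin²(Δφ/2) + cos φ₁ · cos φ₂ · sin²(Δλ/2) = 0.153863.
c = 2·atan2(√a, √(1−a)) = 0.80616 rad → d = 6371·c ≈ 5136.05 km ≈ 2773.24 nmi.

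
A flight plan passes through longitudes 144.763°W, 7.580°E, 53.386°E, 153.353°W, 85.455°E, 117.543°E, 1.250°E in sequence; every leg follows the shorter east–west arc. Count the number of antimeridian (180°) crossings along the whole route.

Leg 1: -144.763° → +7.580°, shortest Δλ = 152.343° (east) — does not cross 180°.
Leg 2: +7.580° → +53.386°, shortest Δλ = 45.806° (east) — does not cross 180°.
Leg 3: +53.386° → -153.353°, shortest Δλ = 153.261° (east) — crosses 180°.
Leg 4: -153.353° → +85.455°, shortest Δλ = -121.192° (west) — crosses 180°.
Leg 5: +85.455° → +117.543°, shortest Δλ = 32.088° (east) — does not cross 180°.
Leg 6: +117.543° → +1.250°, shortest Δλ = -116.293° (west) — does not cross 180°.
Total crossings: 2.

2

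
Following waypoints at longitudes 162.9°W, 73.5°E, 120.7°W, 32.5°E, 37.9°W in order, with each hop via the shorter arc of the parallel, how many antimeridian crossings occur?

Leg 1: -162.9° → +73.5°, shortest Δλ = -123.6° (west) — crosses 180°.
Leg 2: +73.5° → -120.7°, shortest Δλ = 165.8° (east) — crosses 180°.
Leg 3: -120.7° → +32.5°, shortest Δλ = 153.2° (east) — does not cross 180°.
Leg 4: +32.5° → -37.9°, shortest Δλ = -70.4° (west) — does not cross 180°.
Total crossings: 2.

2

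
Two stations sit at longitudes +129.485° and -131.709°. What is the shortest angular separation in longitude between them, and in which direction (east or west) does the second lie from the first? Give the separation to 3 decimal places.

98.806° east

Raw difference: -131.709 − 129.485 = -261.194°.
Normalise into (−180°, 180°]: -261.194° + 360° = 98.806°.
Positive ⇒ the second point lies to the east; separation 98.806°.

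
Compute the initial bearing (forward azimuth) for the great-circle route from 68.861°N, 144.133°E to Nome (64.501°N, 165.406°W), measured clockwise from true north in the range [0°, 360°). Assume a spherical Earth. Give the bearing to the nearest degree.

Δλ = -165.406 − 144.133 = -309.539°; wrapped into (−180°, 180°]: 50.461°.
θ = atan2( sin Δλ · cos φ₂ , cos φ₁ · sin φ₂ − sin φ₁ · cos φ₂ · cos Δλ )
  = atan2(0.33199, 0.06989) = 78.112° → normalised to [0°, 360°): 78.112°.

78°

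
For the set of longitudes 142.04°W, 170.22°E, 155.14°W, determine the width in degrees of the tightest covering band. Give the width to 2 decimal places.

47.74°

Sort the longitudes: -155.14°, -142.04°, +170.22°.
Eastward gaps between consecutive values (wrapping around): 13.10°, 312.26°, 34.64°.
Largest gap = 312.26° ⇒ minimal covering band is its complement: 360° − 312.26° = 47.74°.
Band runs from +170.22° eastward to -142.04°, crossing the antimeridian.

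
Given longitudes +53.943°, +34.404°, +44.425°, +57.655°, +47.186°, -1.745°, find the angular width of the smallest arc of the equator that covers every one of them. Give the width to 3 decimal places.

Sort the longitudes: -1.745°, +34.404°, +44.425°, +47.186°, +53.943°, +57.655°.
Eastward gaps between consecutive values (wrapping around): 36.149°, 10.021°, 2.761°, 6.757°, 3.712°, 300.600°.
Largest gap = 300.600° ⇒ minimal covering band is its complement: 360° − 300.600° = 59.400°.
Band runs from -1.745° eastward to +57.655°.

59.400°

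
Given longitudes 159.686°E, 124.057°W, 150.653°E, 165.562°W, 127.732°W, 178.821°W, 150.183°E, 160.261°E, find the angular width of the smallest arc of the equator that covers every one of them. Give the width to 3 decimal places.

85.760°

Sort the longitudes: -178.821°, -165.562°, -127.732°, -124.057°, +150.183°, +150.653°, +159.686°, +160.261°.
Eastward gaps between consecutive values (wrapping around): 13.259°, 37.830°, 3.675°, 274.240°, 0.470°, 9.033°, 0.575°, 20.918°.
Largest gap = 274.240° ⇒ minimal covering band is its complement: 360° − 274.240° = 85.760°.
Band runs from +150.183° eastward to -124.057°, crossing the antimeridian.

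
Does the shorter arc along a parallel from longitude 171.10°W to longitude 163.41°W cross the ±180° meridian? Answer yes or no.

Signed shortest Δλ = ((-163.41 − -171.10 + 180) mod 360) − 180 = 7.69°.
Going east by 7.69° from -171.10° reaches -163.41° without touching 180°.

No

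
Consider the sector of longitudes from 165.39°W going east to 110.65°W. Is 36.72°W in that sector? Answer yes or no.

Band width going east from -165.39° to -110.65°: ((-110.65 − -165.39) mod 360) = 54.74°.
Offset of -36.72° east of the west edge: ((-36.72 − -165.39) mod 360) = 128.67°.
128.67° > 54.74° ⇒ outside.

No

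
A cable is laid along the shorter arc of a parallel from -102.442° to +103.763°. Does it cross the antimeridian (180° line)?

Naïve |103.763 − -102.442| = 206.205° > 180°, so the shorter arc goes the other way round — across 180°.
Signed shortest Δλ = ((103.763 − -102.442 + 180) mod 360) − 180 = -153.795°.
Going west by 153.795° from -102.442° passes through 180° before reaching +103.763°.

Yes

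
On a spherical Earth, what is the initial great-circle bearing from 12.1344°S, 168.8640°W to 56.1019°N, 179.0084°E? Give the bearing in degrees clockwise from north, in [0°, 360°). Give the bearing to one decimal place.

352.8°

Δλ = 179.0084 − -168.8640 = 347.8724°; wrapped into (−180°, 180°]: -12.1276°.
θ = atan2( sin Δλ · cos φ₂ , cos φ₁ · sin φ₂ − sin φ₁ · cos φ₂ · cos Δλ )
  = atan2(-0.11717, 0.92610) = -7.211° → normalised to [0°, 360°): 352.789°.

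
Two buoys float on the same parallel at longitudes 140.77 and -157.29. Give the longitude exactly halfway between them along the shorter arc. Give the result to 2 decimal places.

+171.74°

Signed shortest Δλ from +140.77° to -157.29° is +61.94°.
Midpoint longitude = +140.77° + (+61.94°)/2 = +140.77° + 30.97° = +171.74°.
(The naïve average (+140.77 + -157.29)/2 = -8.26° is on the wrong side of the globe.)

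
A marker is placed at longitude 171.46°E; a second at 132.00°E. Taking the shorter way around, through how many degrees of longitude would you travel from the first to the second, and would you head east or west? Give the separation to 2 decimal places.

Raw difference: 132.00 − 171.46 = -39.46°.
Normalise into (−180°, 180°]: -39.46° stays -39.46°.
Negative ⇒ the second point lies to the west; separation 39.46°.

39.46° west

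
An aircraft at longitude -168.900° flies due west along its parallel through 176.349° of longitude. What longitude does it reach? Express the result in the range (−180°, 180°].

Start at -168.900°; shift −176.349° → -345.249°.
-345.249° lies outside (−180°, 180°]; add 360° → +14.751°.

+14.751°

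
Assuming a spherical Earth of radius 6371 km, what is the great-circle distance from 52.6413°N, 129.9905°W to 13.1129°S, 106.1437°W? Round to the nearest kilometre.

Δλ = -106.1437 − -129.9905 = 23.8468°.
Δφ = -13.1129 − 52.6413 = -65.7542°.
a = sin²(Δφ/2) + cos φ₁ · cos φ₂ · sin²(Δλ/2) = 0.319900.
c = 2·atan2(√a, √(1−a)) = 1.20231 rad → d = 6371·c ≈ 7659.94 km.

7660 km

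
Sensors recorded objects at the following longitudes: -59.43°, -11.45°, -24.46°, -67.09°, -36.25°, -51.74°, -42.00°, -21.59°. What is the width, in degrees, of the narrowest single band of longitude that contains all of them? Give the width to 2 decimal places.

Sort the longitudes: -67.09°, -59.43°, -51.74°, -42.00°, -36.25°, -24.46°, -21.59°, -11.45°.
Eastward gaps between consecutive values (wrapping around): 7.66°, 7.69°, 9.74°, 5.75°, 11.79°, 2.87°, 10.14°, 304.36°.
Largest gap = 304.36° ⇒ minimal covering band is its complement: 360° − 304.36° = 55.64°.
Band runs from -67.09° eastward to -11.45°.

55.64°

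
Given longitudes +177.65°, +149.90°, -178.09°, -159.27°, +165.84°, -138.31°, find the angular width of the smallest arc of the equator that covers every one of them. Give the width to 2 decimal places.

71.79°

Sort the longitudes: -178.09°, -159.27°, -138.31°, +149.90°, +165.84°, +177.65°.
Eastward gaps between consecutive values (wrapping around): 18.82°, 20.96°, 288.21°, 15.94°, 11.81°, 4.26°.
Largest gap = 288.21° ⇒ minimal covering band is its complement: 360° − 288.21° = 71.79°.
Band runs from +149.90° eastward to -138.31°, crossing the antimeridian.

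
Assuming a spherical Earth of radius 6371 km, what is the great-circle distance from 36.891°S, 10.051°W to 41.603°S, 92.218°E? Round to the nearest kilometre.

8256 km

Δλ = 92.218 − -10.051 = 102.269°.
Δφ = -41.603 − -36.891 = -4.712°.
a = sin²(Δφ/2) + cos φ₁ · cos φ₂ · sin²(Δλ/2) = 0.364255.
c = 2·atan2(√a, √(1−a)) = 1.29586 rad → d = 6371·c ≈ 8255.90 km.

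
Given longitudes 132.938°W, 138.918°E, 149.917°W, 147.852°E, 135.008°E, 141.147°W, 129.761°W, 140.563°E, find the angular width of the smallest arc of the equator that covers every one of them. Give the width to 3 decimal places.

95.231°

Sort the longitudes: -149.917°, -141.147°, -132.938°, -129.761°, +135.008°, +138.918°, +140.563°, +147.852°.
Eastward gaps between consecutive values (wrapping around): 8.770°, 8.209°, 3.177°, 264.769°, 3.910°, 1.645°, 7.289°, 62.231°.
Largest gap = 264.769° ⇒ minimal covering band is its complement: 360° − 264.769° = 95.231°.
Band runs from +135.008° eastward to -129.761°, crossing the antimeridian.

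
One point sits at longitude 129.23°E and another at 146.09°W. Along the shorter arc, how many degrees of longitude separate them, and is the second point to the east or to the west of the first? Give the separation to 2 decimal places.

84.68° east

Raw difference: -146.09 − 129.23 = -275.32°.
Normalise into (−180°, 180°]: -275.32° + 360° = 84.68°.
Positive ⇒ the second point lies to the east; separation 84.68°.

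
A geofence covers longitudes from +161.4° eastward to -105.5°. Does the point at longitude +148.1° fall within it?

Band width going east from +161.4° to -105.5°: ((-105.5 − 161.4) mod 360) = 93.1°.
Offset of +148.1° east of the west edge: ((148.1 − 161.4) mod 360) = 346.7°.
346.7° > 93.1° ⇒ outside.

No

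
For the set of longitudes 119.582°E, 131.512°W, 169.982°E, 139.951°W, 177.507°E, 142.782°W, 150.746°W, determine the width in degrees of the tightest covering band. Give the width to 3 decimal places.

108.906°

Sort the longitudes: -150.746°, -142.782°, -139.951°, -131.512°, +119.582°, +169.982°, +177.507°.
Eastward gaps between consecutive values (wrapping around): 7.964°, 2.831°, 8.439°, 251.094°, 50.400°, 7.525°, 31.747°.
Largest gap = 251.094° ⇒ minimal covering band is its complement: 360° − 251.094° = 108.906°.
Band runs from +119.582° eastward to -131.512°, crossing the antimeridian.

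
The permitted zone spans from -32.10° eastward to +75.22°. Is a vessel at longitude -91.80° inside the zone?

Band width going east from -32.10° to +75.22°: ((75.22 − -32.10) mod 360) = 107.32°.
Offset of -91.80° east of the west edge: ((-91.80 − -32.10) mod 360) = 300.30°.
300.30° > 107.32° ⇒ outside.

No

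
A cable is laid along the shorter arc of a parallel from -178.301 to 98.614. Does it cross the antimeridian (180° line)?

Naïve |98.614 − -178.301| = 276.915° > 180°, so the shorter arc goes the other way round — across 180°.
Signed shortest Δλ = ((98.614 − -178.301 + 180) mod 360) − 180 = -83.085°.
Going west by 83.085° from -178.301° passes through 180° before reaching +98.614°.

Yes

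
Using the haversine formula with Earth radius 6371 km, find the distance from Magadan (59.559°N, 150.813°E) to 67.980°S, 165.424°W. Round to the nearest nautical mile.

Δλ = -165.424 − 150.813 = -316.237°; wrapped into (−180°, 180°]: 43.763°.
Δφ = -67.980 − 59.559 = -127.539°.
a = sin²(Δφ/2) + cos φ₁ · cos φ₂ · sin²(Δλ/2) = 0.831035.
c = 2·atan2(√a, √(1−a)) = 2.29437 rad → d = 6371·c ≈ 14617.46 km ≈ 7892.80 nmi.

7893 nmi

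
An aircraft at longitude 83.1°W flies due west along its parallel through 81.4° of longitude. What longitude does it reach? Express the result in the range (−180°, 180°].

164.5°W

Start at -83.1°; shift −81.4° → -164.5°.
-164.5° already lies in (−180°, 180°].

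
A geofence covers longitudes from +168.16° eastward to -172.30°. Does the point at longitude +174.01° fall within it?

Yes

Band width going east from +168.16° to -172.30°: ((-172.30 − 168.16) mod 360) = 19.54°.
Offset of +174.01° east of the west edge: ((174.01 − 168.16) mod 360) = 5.85°.
5.85° ≤ 19.54° ⇒ inside.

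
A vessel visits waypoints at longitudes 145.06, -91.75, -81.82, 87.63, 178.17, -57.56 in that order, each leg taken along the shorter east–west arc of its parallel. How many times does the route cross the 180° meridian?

2

Leg 1: +145.06° → -91.75°, shortest Δλ = 123.19° (east) — crosses 180°.
Leg 2: -91.75° → -81.82°, shortest Δλ = 9.93° (east) — does not cross 180°.
Leg 3: -81.82° → +87.63°, shortest Δλ = 169.45° (east) — does not cross 180°.
Leg 4: +87.63° → +178.17°, shortest Δλ = 90.54° (east) — does not cross 180°.
Leg 5: +178.17° → -57.56°, shortest Δλ = 124.27° (east) — crosses 180°.
Total crossings: 2.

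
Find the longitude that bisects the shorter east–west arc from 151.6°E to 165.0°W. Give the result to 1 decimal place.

173.3°E

Signed shortest Δλ from +151.6° to -165.0° is +43.4°.
Midpoint longitude = +151.6° + (+43.4°)/2 = +151.6° + 21.7° = +173.3°.
(The naïve average (+151.6 + -165.0)/2 = -6.7° is on the wrong side of the globe.)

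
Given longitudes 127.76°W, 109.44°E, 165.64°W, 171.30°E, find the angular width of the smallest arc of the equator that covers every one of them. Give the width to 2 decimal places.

Sort the longitudes: -165.64°, -127.76°, +109.44°, +171.30°.
Eastward gaps between consecutive values (wrapping around): 37.88°, 237.20°, 61.86°, 23.06°.
Largest gap = 237.20° ⇒ minimal covering band is its complement: 360° − 237.20° = 122.80°.
Band runs from +109.44° eastward to -127.76°, crossing the antimeridian.

122.80°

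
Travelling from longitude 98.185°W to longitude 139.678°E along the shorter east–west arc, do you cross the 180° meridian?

Naïve |139.678 − -98.185| = 237.863° > 180°, so the shorter arc goes the other way round — across 180°.
Signed shortest Δλ = ((139.678 − -98.185 + 180) mod 360) − 180 = -122.137°.
Going west by 122.137° from -98.185° passes through 180° before reaching +139.678°.

Yes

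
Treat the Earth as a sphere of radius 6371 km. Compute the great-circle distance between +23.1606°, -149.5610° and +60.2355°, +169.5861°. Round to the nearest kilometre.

5185 km

Δλ = 169.5861 − -149.5610 = 319.1471°; wrapped into (−180°, 180°]: -40.8529°.
Δφ = 60.2355 − 23.1606 = 37.0749°.
a = sin²(Δφ/2) + cos φ₁ · cos φ₂ · sin²(Δλ/2) = 0.156671.
c = 2·atan2(√a, √(1−a)) = 0.81391 rad → d = 6371·c ≈ 5185.44 km.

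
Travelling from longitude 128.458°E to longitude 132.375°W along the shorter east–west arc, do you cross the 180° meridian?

Naïve |-132.375 − 128.458| = 260.833° > 180°, so the shorter arc goes the other way round — across 180°.
Signed shortest Δλ = ((-132.375 − 128.458 + 180) mod 360) − 180 = 99.167°.
Going east by 99.167° from +128.458° passes through 180° before reaching -132.375°.

Yes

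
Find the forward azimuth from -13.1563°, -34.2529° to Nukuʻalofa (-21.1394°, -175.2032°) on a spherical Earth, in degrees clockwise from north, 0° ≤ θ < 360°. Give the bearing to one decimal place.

Δλ = -175.2032 − -34.2529 = -140.9503°.
θ = atan2( sin Δλ · cos φ₂ , cos φ₁ · sin φ₂ − sin φ₁ · cos φ₂ · cos Δλ )
  = atan2(-0.58760, -0.51604) = -131.290° → normalised to [0°, 360°): 228.710°.

228.7°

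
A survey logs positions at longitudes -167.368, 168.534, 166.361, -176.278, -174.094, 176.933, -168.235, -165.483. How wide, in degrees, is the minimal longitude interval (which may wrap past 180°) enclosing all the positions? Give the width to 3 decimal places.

Sort the longitudes: -176.278°, -174.094°, -168.235°, -167.368°, -165.483°, +166.361°, +168.534°, +176.933°.
Eastward gaps between consecutive values (wrapping around): 2.184°, 5.859°, 0.867°, 1.885°, 331.844°, 2.173°, 8.399°, 6.789°.
Largest gap = 331.844° ⇒ minimal covering band is its complement: 360° − 331.844° = 28.156°.
Band runs from +166.361° eastward to -165.483°, crossing the antimeridian.

28.156°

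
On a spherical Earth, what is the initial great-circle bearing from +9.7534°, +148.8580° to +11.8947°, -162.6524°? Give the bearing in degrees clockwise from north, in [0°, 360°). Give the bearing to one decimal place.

82.7°

Δλ = -162.6524 − 148.8580 = -311.5104°; wrapped into (−180°, 180°]: 48.4896°.
θ = atan2( sin Δλ · cos φ₂ , cos φ₁ · sin φ₂ − sin φ₁ · cos φ₂ · cos Δλ )
  = atan2(0.73276, 0.09327) = 82.746° → normalised to [0°, 360°): 82.746°.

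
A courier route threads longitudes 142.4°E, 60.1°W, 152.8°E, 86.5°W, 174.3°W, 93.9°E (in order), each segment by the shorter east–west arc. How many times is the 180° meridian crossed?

4

Leg 1: +142.4° → -60.1°, shortest Δλ = 157.5° (east) — crosses 180°.
Leg 2: -60.1° → +152.8°, shortest Δλ = -147.1° (west) — crosses 180°.
Leg 3: +152.8° → -86.5°, shortest Δλ = 120.7° (east) — crosses 180°.
Leg 4: -86.5° → -174.3°, shortest Δλ = -87.8° (west) — does not cross 180°.
Leg 5: -174.3° → +93.9°, shortest Δλ = -91.8° (west) — crosses 180°.
Total crossings: 4.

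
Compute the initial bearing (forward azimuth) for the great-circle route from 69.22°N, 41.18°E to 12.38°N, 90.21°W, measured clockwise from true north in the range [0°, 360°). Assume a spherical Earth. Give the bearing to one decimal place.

312.9°

Δλ = -90.21 − 41.18 = -131.39°.
θ = atan2( sin Δλ · cos φ₂ , cos φ₁ · sin φ₂ − sin φ₁ · cos φ₂ · cos Δλ )
  = atan2(-0.73278, 0.67986) = -47.145° → normalised to [0°, 360°): 312.855°.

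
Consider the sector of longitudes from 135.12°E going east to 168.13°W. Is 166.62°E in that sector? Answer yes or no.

Band width going east from +135.12° to -168.13°: ((-168.13 − 135.12) mod 360) = 56.75°.
Offset of +166.62° east of the west edge: ((166.62 − 135.12) mod 360) = 31.50°.
31.50° ≤ 56.75° ⇒ inside.

Yes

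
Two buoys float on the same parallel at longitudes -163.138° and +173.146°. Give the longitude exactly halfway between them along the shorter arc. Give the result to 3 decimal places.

Signed shortest Δλ from -163.138° to +173.146° is -23.716°.
Midpoint longitude = -163.138° + (-23.716°)/2 = -163.138° − 11.858° = -174.996°.
(The naïve average (-163.138 + +173.146)/2 = 5.004° is on the wrong side of the globe.)

-174.996°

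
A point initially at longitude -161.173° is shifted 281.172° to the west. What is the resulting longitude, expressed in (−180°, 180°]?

-82.345°

Start at -161.173°; shift −281.172° → -442.345°.
-442.345° lies outside (−180°, 180°]; add 360° → -82.345°.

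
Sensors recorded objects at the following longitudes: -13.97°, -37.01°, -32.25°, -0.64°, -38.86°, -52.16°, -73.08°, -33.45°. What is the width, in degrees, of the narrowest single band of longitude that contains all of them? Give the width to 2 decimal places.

72.44°

Sort the longitudes: -73.08°, -52.16°, -38.86°, -37.01°, -33.45°, -32.25°, -13.97°, -0.64°.
Eastward gaps between consecutive values (wrapping around): 20.92°, 13.30°, 1.85°, 3.56°, 1.20°, 18.28°, 13.33°, 287.56°.
Largest gap = 287.56° ⇒ minimal covering band is its complement: 360° − 287.56° = 72.44°.
Band runs from -73.08° eastward to -0.64°.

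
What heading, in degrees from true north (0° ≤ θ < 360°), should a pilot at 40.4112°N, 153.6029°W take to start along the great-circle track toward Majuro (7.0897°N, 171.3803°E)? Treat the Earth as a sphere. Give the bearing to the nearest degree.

233°

Δλ = 171.3803 − -153.6029 = 324.9832°; wrapped into (−180°, 180°]: -35.0168°.
θ = atan2( sin Δλ · cos φ₂ , cos φ₁ · sin φ₂ − sin φ₁ · cos φ₂ · cos Δλ )
  = atan2(-0.56943, -0.43289) = -127.243° → normalised to [0°, 360°): 232.757°.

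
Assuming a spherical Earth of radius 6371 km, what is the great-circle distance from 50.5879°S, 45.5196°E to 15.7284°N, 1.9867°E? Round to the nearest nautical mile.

4592 nmi

Δλ = 1.9867 − 45.5196 = -43.5329°.
Δφ = 15.7284 − -50.5879 = 66.3163°.
a = sin²(Δφ/2) + cos φ₁ · cos φ₂ · sin²(Δλ/2) = 0.383192.
c = 2·atan2(√a, √(1−a)) = 1.33500 rad → d = 6371·c ≈ 8505.29 km ≈ 4592.49 nmi.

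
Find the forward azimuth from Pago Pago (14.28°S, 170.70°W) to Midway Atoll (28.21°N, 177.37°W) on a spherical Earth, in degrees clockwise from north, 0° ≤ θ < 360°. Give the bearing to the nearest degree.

Δλ = -177.37 − -170.70 = -6.67°.
θ = atan2( sin Δλ · cos φ₂ , cos φ₁ · sin φ₂ − sin φ₁ · cos φ₂ · cos Δλ )
  = atan2(-0.10235, 0.67399) = -8.635° → normalised to [0°, 360°): 351.365°.

351°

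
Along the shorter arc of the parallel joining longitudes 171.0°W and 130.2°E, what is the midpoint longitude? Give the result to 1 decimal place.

Signed shortest Δλ from -171.0° to +130.2° is -58.8°.
Midpoint longitude = -171.0° + (-58.8°)/2 = -171.0° − 29.4° = -200.4°.
Normalise into (−180°, 180°]: +159.6°.
(The naïve average (-171.0 + +130.2)/2 = -20.4° is on the wrong side of the globe.)

159.6°E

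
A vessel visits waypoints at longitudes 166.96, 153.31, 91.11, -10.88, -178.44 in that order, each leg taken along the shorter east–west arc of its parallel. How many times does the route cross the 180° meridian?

Leg 1: +166.96° → +153.31°, shortest Δλ = -13.65° (west) — does not cross 180°.
Leg 2: +153.31° → +91.11°, shortest Δλ = -62.2° (west) — does not cross 180°.
Leg 3: +91.11° → -10.88°, shortest Δλ = -101.99° (west) — does not cross 180°.
Leg 4: -10.88° → -178.44°, shortest Δλ = -167.56° (west) — does not cross 180°.
Total crossings: 0.

0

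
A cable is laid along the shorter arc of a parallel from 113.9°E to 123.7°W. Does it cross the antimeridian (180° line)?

Yes

Naïve |-123.7 − 113.9| = 237.6° > 180°, so the shorter arc goes the other way round — across 180°.
Signed shortest Δλ = ((-123.7 − 113.9 + 180) mod 360) − 180 = 122.4°.
Going east by 122.4° from +113.9° passes through 180° before reaching -123.7°.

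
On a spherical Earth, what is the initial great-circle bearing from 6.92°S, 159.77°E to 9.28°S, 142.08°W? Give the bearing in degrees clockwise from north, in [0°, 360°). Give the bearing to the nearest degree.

Δλ = -142.08 − 159.77 = -301.85°; wrapped into (−180°, 180°]: 58.15°.
θ = atan2( sin Δλ · cos φ₂ , cos φ₁ · sin φ₂ − sin φ₁ · cos φ₂ · cos Δλ )
  = atan2(0.83832, -0.09734) = 96.623° → normalised to [0°, 360°): 96.623°.

97°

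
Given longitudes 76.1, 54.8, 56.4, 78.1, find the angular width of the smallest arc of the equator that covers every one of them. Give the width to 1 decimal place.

Sort the longitudes: +54.8°, +56.4°, +76.1°, +78.1°.
Eastward gaps between consecutive values (wrapping around): 1.6°, 19.7°, 2.0°, 336.7°.
Largest gap = 336.7° ⇒ minimal covering band is its complement: 360° − 336.7° = 23.3°.
Band runs from +54.8° eastward to +78.1°.

23.3°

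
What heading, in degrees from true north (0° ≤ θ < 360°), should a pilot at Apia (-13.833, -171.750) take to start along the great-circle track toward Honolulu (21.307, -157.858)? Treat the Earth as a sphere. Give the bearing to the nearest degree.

Δλ = -157.858 − -171.750 = 13.892°.
θ = atan2( sin Δλ · cos φ₂ , cos φ₁ · sin φ₂ − sin φ₁ · cos φ₂ · cos Δλ )
  = atan2(0.22368, 0.56906) = 21.458° → normalised to [0°, 360°): 21.458°.

21°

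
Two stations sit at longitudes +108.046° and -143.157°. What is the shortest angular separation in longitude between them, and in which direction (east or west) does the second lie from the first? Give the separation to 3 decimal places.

108.797° east

Raw difference: -143.157 − 108.046 = -251.203°.
Normalise into (−180°, 180°]: -251.203° + 360° = 108.797°.
Positive ⇒ the second point lies to the east; separation 108.797°.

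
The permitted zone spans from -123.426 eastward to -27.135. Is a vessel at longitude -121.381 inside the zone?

Band width going east from -123.426° to -27.135°: ((-27.135 − -123.426) mod 360) = 96.291°.
Offset of -121.381° east of the west edge: ((-121.381 − -123.426) mod 360) = 2.045°.
2.045° ≤ 96.291° ⇒ inside.

Yes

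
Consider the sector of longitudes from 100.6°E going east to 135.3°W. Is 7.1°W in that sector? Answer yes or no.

No

Band width going east from +100.6° to -135.3°: ((-135.3 − 100.6) mod 360) = 124.1°.
Offset of -7.1° east of the west edge: ((-7.1 − 100.6) mod 360) = 252.3°.
252.3° > 124.1° ⇒ outside.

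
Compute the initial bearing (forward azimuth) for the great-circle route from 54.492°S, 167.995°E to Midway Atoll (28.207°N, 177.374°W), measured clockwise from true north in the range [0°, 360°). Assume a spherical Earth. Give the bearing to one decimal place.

12.9°

Δλ = -177.374 − 167.995 = -345.369°; wrapped into (−180°, 180°]: 14.631°.
θ = atan2( sin Δλ · cos φ₂ , cos φ₁ · sin φ₂ − sin φ₁ · cos φ₂ · cos Δλ )
  = atan2(0.22260, 0.96863) = 12.942° → normalised to [0°, 360°): 12.942°.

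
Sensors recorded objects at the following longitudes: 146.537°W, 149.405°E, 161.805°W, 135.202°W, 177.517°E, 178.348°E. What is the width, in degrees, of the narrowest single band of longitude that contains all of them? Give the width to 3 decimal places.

Sort the longitudes: -161.805°, -146.537°, -135.202°, +149.405°, +177.517°, +178.348°.
Eastward gaps between consecutive values (wrapping around): 15.268°, 11.335°, 284.607°, 28.112°, 0.831°, 19.847°.
Largest gap = 284.607° ⇒ minimal covering band is its complement: 360° − 284.607° = 75.393°.
Band runs from +149.405° eastward to -135.202°, crossing the antimeridian.

75.393°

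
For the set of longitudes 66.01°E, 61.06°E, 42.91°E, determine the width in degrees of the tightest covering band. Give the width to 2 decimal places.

Sort the longitudes: +42.91°, +61.06°, +66.01°.
Eastward gaps between consecutive values (wrapping around): 18.15°, 4.95°, 336.90°.
Largest gap = 336.90° ⇒ minimal covering band is its complement: 360° − 336.90° = 23.10°.
Band runs from +42.91° eastward to +66.01°.

23.10°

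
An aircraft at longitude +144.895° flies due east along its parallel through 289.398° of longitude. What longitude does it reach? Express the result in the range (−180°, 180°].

Start at +144.895°; shift +289.398° → +434.293°.
+434.293° lies outside (−180°, 180°]; subtract 360° → +74.293°.

+74.293°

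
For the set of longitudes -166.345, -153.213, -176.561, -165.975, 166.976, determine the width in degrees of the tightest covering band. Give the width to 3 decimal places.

39.811°

Sort the longitudes: -176.561°, -166.345°, -165.975°, -153.213°, +166.976°.
Eastward gaps between consecutive values (wrapping around): 10.216°, 0.370°, 12.762°, 320.189°, 16.463°.
Largest gap = 320.189° ⇒ minimal covering band is its complement: 360° − 320.189° = 39.811°.
Band runs from +166.976° eastward to -153.213°, crossing the antimeridian.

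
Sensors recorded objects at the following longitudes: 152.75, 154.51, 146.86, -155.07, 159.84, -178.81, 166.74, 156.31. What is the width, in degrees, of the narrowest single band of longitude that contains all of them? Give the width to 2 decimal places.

58.07°

Sort the longitudes: -178.81°, -155.07°, +146.86°, +152.75°, +154.51°, +156.31°, +159.84°, +166.74°.
Eastward gaps between consecutive values (wrapping around): 23.74°, 301.93°, 5.89°, 1.76°, 1.80°, 3.53°, 6.90°, 14.45°.
Largest gap = 301.93° ⇒ minimal covering band is its complement: 360° − 301.93° = 58.07°.
Band runs from +146.86° eastward to -155.07°, crossing the antimeridian.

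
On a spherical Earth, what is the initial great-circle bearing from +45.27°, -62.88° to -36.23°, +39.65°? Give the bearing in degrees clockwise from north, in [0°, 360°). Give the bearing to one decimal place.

Δλ = 39.65 − -62.88 = 102.53°.
θ = atan2( sin Δλ · cos φ₂ , cos φ₁ · sin φ₂ − sin φ₁ · cos φ₂ · cos Δλ )
  = atan2(0.78744, -0.29162) = 110.321° → normalised to [0°, 360°): 110.321°.

110.3°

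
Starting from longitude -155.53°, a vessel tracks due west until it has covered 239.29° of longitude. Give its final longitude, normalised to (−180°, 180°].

Start at -155.53°; shift −239.29° → -394.82°.
-394.82° lies outside (−180°, 180°]; add 360° → -34.82°.

-34.82°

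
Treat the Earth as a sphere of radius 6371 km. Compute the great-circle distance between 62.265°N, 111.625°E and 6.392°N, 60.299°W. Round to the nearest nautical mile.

6668 nmi

Δλ = -60.299 − 111.625 = -171.924°.
Δφ = 6.392 − 62.265 = -55.873°.
a = sin²(Δφ/2) + cos φ₁ · cos φ₂ · sin²(Δλ/2) = 0.679682.
c = 2·atan2(√a, √(1−a)) = 1.93838 rad → d = 6371·c ≈ 12349.43 km ≈ 6668.16 nmi.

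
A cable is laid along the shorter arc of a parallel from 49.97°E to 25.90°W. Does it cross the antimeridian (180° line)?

Signed shortest Δλ = ((-25.90 − 49.97 + 180) mod 360) − 180 = -75.87°.
Going west by 75.87° from +49.97° reaches -25.90° without touching 180°.

No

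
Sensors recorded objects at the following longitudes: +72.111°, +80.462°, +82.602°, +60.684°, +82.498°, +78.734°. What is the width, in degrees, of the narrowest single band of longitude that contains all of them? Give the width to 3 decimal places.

21.918°

Sort the longitudes: +60.684°, +72.111°, +78.734°, +80.462°, +82.498°, +82.602°.
Eastward gaps between consecutive values (wrapping around): 11.427°, 6.623°, 1.728°, 2.036°, 0.104°, 338.082°.
Largest gap = 338.082° ⇒ minimal covering band is its complement: 360° − 338.082° = 21.918°.
Band runs from +60.684° eastward to +82.602°.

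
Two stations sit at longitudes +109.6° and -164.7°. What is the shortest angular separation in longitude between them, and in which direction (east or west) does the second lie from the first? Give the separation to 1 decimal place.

85.7° east

Raw difference: -164.7 − 109.6 = -274.3°.
Normalise into (−180°, 180°]: -274.3° + 360° = 85.7°.
Positive ⇒ the second point lies to the east; separation 85.7°.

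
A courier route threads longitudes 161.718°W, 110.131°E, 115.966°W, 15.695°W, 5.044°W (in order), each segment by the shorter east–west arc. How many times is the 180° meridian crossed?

2

Leg 1: -161.718° → +110.131°, shortest Δλ = -88.151° (west) — crosses 180°.
Leg 2: +110.131° → -115.966°, shortest Δλ = 133.903° (east) — crosses 180°.
Leg 3: -115.966° → -15.695°, shortest Δλ = 100.271° (east) — does not cross 180°.
Leg 4: -15.695° → -5.044°, shortest Δλ = 10.651° (east) — does not cross 180°.
Total crossings: 2.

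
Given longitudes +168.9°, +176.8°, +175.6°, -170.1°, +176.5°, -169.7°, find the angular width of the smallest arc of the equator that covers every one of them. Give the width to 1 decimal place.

21.4°

Sort the longitudes: -170.1°, -169.7°, +168.9°, +175.6°, +176.5°, +176.8°.
Eastward gaps between consecutive values (wrapping around): 0.4°, 338.6°, 6.7°, 0.9°, 0.3°, 13.1°.
Largest gap = 338.6° ⇒ minimal covering band is its complement: 360° − 338.6° = 21.4°.
Band runs from +168.9° eastward to -169.7°, crossing the antimeridian.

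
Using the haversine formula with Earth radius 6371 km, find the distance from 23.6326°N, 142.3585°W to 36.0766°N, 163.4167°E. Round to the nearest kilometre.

Δλ = 163.4167 − -142.3585 = 305.7752°; wrapped into (−180°, 180°]: -54.2248°.
Δφ = 36.0766 − 23.6326 = 12.4440°.
a = sin²(Δφ/2) + cos φ₁ · cos φ₂ · sin²(Δλ/2) = 0.165535.
c = 2·atan2(√a, √(1−a)) = 0.83803 rad → d = 6371·c ≈ 5339.08 km.

5339 km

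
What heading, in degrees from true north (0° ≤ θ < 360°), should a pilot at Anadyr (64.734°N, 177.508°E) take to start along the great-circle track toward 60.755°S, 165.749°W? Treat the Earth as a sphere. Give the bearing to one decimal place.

170.0°

Δλ = -165.749 − 177.508 = -343.257°; wrapped into (−180°, 180°]: 16.743°.
θ = atan2( sin Δλ · cos φ₂ , cos φ₁ · sin φ₂ − sin φ₁ · cos φ₂ · cos Δλ )
  = atan2(0.14074, -0.79550) = 169.967° → normalised to [0°, 360°): 169.967°.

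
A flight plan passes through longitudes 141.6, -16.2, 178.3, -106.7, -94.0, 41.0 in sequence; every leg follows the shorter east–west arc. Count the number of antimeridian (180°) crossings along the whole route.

Leg 1: +141.6° → -16.2°, shortest Δλ = -157.8° (west) — does not cross 180°.
Leg 2: -16.2° → +178.3°, shortest Δλ = -165.5° (west) — crosses 180°.
Leg 3: +178.3° → -106.7°, shortest Δλ = 75.0° (east) — crosses 180°.
Leg 4: -106.7° → -94.0°, shortest Δλ = 12.7° (east) — does not cross 180°.
Leg 5: -94.0° → +41.0°, shortest Δλ = 135.0° (east) — does not cross 180°.
Total crossings: 2.

2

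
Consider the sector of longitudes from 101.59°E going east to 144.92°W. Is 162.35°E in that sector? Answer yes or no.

Yes

Band width going east from +101.59° to -144.92°: ((-144.92 − 101.59) mod 360) = 113.49°.
Offset of +162.35° east of the west edge: ((162.35 − 101.59) mod 360) = 60.76°.
60.76° ≤ 113.49° ⇒ inside.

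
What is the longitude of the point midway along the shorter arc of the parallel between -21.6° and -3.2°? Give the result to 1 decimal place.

-12.4°

Signed shortest Δλ from -21.6° to -3.2° is +18.4°.
Midpoint longitude = -21.6° + (+18.4°)/2 = -21.6° + 9.2° = -12.4°.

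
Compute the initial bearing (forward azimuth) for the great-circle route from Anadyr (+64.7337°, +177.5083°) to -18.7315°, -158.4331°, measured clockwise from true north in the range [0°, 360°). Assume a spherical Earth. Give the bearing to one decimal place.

Δλ = -158.4331 − 177.5083 = -335.9414°; wrapped into (−180°, 180°]: 24.0586°.
θ = atan2( sin Δλ · cos φ₂ , cos φ₁ · sin φ₂ − sin φ₁ · cos φ₂ · cos Δλ )
  = atan2(0.38608, -0.91910) = 157.215° → normalised to [0°, 360°): 157.215°.

157.2°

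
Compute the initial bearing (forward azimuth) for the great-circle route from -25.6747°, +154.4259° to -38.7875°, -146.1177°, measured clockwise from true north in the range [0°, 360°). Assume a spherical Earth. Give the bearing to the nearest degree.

120°

Δλ = -146.1177 − 154.4259 = -300.5436°; wrapped into (−180°, 180°]: 59.4564°.
θ = atan2( sin Δλ · cos φ₂ , cos φ₁ · sin φ₂ − sin φ₁ · cos φ₂ · cos Δλ )
  = atan2(0.67132, -0.39296) = 120.343° → normalised to [0°, 360°): 120.343°.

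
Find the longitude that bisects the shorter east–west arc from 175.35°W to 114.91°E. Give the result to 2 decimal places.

Signed shortest Δλ from -175.35° to +114.91° is -69.74°.
Midpoint longitude = -175.35° + (-69.74°)/2 = -175.35° − 34.87° = -210.22°.
Normalise into (−180°, 180°]: +149.78°.
(The naïve average (-175.35 + +114.91)/2 = -30.22° is on the wrong side of the globe.)

149.78°E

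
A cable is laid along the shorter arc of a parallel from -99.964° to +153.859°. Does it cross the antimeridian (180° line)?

Naïve |153.859 − -99.964| = 253.823° > 180°, so the shorter arc goes the other way round — across 180°.
Signed shortest Δλ = ((153.859 − -99.964 + 180) mod 360) − 180 = -106.177°.
Going west by 106.177° from -99.964° passes through 180° before reaching +153.859°.

Yes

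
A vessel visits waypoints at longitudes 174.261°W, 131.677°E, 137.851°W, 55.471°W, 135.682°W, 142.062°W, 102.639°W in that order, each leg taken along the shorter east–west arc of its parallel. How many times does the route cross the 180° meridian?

Leg 1: -174.261° → +131.677°, shortest Δλ = -54.062° (west) — crosses 180°.
Leg 2: +131.677° → -137.851°, shortest Δλ = 90.472° (east) — crosses 180°.
Leg 3: -137.851° → -55.471°, shortest Δλ = 82.38° (east) — does not cross 180°.
Leg 4: -55.471° → -135.682°, shortest Δλ = -80.211° (west) — does not cross 180°.
Leg 5: -135.682° → -142.062°, shortest Δλ = -6.38° (west) — does not cross 180°.
Leg 6: -142.062° → -102.639°, shortest Δλ = 39.423° (east) — does not cross 180°.
Total crossings: 2.

2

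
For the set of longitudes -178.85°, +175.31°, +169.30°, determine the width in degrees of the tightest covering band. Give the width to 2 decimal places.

Sort the longitudes: -178.85°, +169.30°, +175.31°.
Eastward gaps between consecutive values (wrapping around): 348.15°, 6.01°, 5.84°.
Largest gap = 348.15° ⇒ minimal covering band is its complement: 360° − 348.15° = 11.85°.
Band runs from +169.30° eastward to -178.85°, crossing the antimeridian.

11.85°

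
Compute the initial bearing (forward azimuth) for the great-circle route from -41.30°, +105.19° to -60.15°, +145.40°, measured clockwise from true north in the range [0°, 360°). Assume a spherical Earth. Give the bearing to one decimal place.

Δλ = 145.40 − 105.19 = 40.21°.
θ = atan2( sin Δλ · cos φ₂ , cos φ₁ · sin φ₂ − sin φ₁ · cos φ₂ · cos Δλ )
  = atan2(0.32133, -0.40072) = 141.275° → normalised to [0°, 360°): 141.275°.

141.3°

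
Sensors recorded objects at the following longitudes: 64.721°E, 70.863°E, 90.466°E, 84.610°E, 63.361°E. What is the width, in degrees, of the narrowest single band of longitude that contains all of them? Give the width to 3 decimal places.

Sort the longitudes: +63.361°, +64.721°, +70.863°, +84.610°, +90.466°.
Eastward gaps between consecutive values (wrapping around): 1.360°, 6.142°, 13.747°, 5.856°, 332.895°.
Largest gap = 332.895° ⇒ minimal covering band is its complement: 360° − 332.895° = 27.105°.
Band runs from +63.361° eastward to +90.466°.

27.105°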